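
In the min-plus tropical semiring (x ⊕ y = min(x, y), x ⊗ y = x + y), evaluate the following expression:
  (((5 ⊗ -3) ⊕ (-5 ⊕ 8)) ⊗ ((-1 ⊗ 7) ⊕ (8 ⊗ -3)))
(((5 ⊗ -3) ⊕ (-5 ⊕ 8)) ⊗ ((-1 ⊗ 7) ⊕ (8 ⊗ -3))) = 0

Expand innermost to outermost. Recall ⊕ takes the minimum of its arguments and ⊗ takes their sum. Working out the expression (((5 ⊗ -3) ⊕ (-5 ⊕ 8)) ⊗ ((-1 ⊗ 7) ⊕ (8 ⊗ -3))) gives 0.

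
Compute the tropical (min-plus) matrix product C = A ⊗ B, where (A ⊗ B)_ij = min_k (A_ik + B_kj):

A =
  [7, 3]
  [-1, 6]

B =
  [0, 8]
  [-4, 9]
A ⊗ B =
  [-1, 12]
  [-1, 7]

Apply the min-plus product entry-by-entry:
  C[0][0] = min over k of (A[0][0] + B[0][0] = 7 + 0 = 7, A[0][1] + B[1][0] = 3 + -4 = -1) = -1 (attained at k = 1)
  C[0][1] = min over k of (A[0][0] + B[0][1] = 7 + 8 = 15, A[0][1] + B[1][1] = 3 + 9 = 12) = 12 (attained at k = 1)
  C[1][0] = min over k of (A[1][0] + B[0][0] = -1 + 0 = -1, A[1][1] + B[1][0] = 6 + -4 = 2) = -1 (attained at k = 0)
  C[1][1] = min over k of (A[1][0] + B[0][1] = -1 + 8 = 7, A[1][1] + B[1][1] = 6 + 9 = 15) = 7 (attained at k = 0)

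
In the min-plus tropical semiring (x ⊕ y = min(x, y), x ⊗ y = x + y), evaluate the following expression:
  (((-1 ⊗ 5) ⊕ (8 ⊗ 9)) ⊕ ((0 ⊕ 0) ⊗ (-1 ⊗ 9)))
(((-1 ⊗ 5) ⊕ (8 ⊗ 9)) ⊕ ((0 ⊕ 0) ⊗ (-1 ⊗ 9))) = 4

Expand innermost to outermost. Recall ⊕ takes the minimum of its arguments and ⊗ takes their sum. Working out the expression (((-1 ⊗ 5) ⊕ (8 ⊗ 9)) ⊕ ((0 ⊕ 0) ⊗ (-1 ⊗ 9))) gives 4.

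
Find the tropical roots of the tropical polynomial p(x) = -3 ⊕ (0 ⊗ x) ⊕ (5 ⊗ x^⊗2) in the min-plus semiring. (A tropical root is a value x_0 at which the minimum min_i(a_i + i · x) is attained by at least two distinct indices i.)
Roots: {-5, -3}

Each tropical root is a break point of the lower envelope of the lines y = a_i + i · x (there are 3 lines, with slopes 0, 1, ..., 2). Only the lines that attain the minimum somewhere contribute to roots; other lines are dominated. Here the surviving (envelope) indices are i = 2, i = 1, i = 0.
Intersections between consecutive envelope lines give the roots: for adjacent envelope indices i < j the intersection is x = (a_i − a_j) / (j − i). Reading off the sorted break points: {-5, -3}.
Verification: at each break x_0, at least two indices attain the minimum of min_i(a_i + i · x_0).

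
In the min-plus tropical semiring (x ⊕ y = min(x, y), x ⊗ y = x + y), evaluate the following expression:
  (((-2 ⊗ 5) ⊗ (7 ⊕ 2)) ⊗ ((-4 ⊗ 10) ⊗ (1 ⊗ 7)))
(((-2 ⊗ 5) ⊗ (7 ⊕ 2)) ⊗ ((-4 ⊗ 10) ⊗ (1 ⊗ 7))) = 19

Expand innermost to outermost. Recall ⊕ takes the minimum of its arguments and ⊗ takes their sum. Working out the expression (((-2 ⊗ 5) ⊗ (7 ⊕ 2)) ⊗ ((-4 ⊗ 10) ⊗ (1 ⊗ 7))) gives 19.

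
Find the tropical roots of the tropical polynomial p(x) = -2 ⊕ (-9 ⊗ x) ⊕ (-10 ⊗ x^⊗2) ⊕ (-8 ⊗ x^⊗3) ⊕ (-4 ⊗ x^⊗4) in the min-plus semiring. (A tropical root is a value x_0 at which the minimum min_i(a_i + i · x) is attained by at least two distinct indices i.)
Roots: {-4, -2, 1, 7}

Each tropical root is a break point of the lower envelope of the lines y = a_i + i · x (there are 5 lines, with slopes 0, 1, ..., 4). Only the lines that attain the minimum somewhere contribute to roots; other lines are dominated. Here the surviving (envelope) indices are i = 4, i = 3, i = 2, i = 1, i = 0.
Intersections between consecutive envelope lines give the roots: for adjacent envelope indices i < j the intersection is x = (a_i − a_j) / (j − i). Reading off the sorted break points: {-4, -2, 1, 7}.
Verification: at each break x_0, at least two indices attain the minimum of min_i(a_i + i · x_0).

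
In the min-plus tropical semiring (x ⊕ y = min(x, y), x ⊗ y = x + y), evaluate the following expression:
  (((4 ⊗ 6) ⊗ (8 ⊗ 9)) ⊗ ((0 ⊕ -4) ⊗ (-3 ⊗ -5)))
(((4 ⊗ 6) ⊗ (8 ⊗ 9)) ⊗ ((0 ⊕ -4) ⊗ (-3 ⊗ -5))) = 15

Expand innermost to outermost. Recall ⊕ takes the minimum of its arguments and ⊗ takes their sum. Working out the expression (((4 ⊗ 6) ⊗ (8 ⊗ 9)) ⊗ ((0 ⊕ -4) ⊗ (-3 ⊗ -5))) gives 15.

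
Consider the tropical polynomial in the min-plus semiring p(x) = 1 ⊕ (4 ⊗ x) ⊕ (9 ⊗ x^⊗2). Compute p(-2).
p(-2) = 1

A tropical monomial a ⊗ x^⊗i evaluates to a + i · x. Evaluating each term at x = -2:
  Term 0 contributes 1 + 0 · -2 = 1
  Term 1 contributes 4 + 1 · -2 = 2
  Term 2 contributes 9 + 2 · -2 = 5
p(-2) = ⊕ of these = min[1, 2, 5] = 1.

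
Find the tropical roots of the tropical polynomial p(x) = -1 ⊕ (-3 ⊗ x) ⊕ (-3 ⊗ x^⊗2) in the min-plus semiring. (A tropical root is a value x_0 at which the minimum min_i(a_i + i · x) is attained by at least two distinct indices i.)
Roots: {0, 2}

Each tropical root is a break point of the lower envelope of the lines y = a_i + i · x (there are 3 lines, with slopes 0, 1, ..., 2). Only the lines that attain the minimum somewhere contribute to roots; other lines are dominated. Here the surviving (envelope) indices are i = 2, i = 1, i = 0.
Intersections between consecutive envelope lines give the roots: for adjacent envelope indices i < j the intersection is x = (a_i − a_j) / (j − i). Reading off the sorted break points: {0, 2}.
Verification: at each break x_0, at least two indices attain the minimum of min_i(a_i + i · x_0).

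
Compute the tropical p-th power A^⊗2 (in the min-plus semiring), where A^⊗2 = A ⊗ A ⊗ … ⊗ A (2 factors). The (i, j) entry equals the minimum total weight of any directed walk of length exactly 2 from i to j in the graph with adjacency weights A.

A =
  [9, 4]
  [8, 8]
A^⊗2 =
  [12, 12]
  [16, 12]

Each entry (A^⊗2)_ij equals the minimum over all length-2 walks i = v_0 → v_1 → … → v_2 = j of Σ_t A[v_t][v_{t+1}]. For example, for (i, j) = (0, 1) we minimise over 2 possible intermediate vertex sequences; the minimum is 12, attained along the walk 0 → 1 → 1.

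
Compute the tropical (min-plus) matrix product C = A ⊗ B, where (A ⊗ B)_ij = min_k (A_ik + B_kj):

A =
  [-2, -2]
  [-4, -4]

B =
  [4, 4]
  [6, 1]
A ⊗ B =
  [2, -1]
  [0, -3]

Apply the min-plus product entry-by-entry:
  C[0][0] = min over k of (A[0][0] + B[0][0] = -2 + 4 = 2, A[0][1] + B[1][0] = -2 + 6 = 4) = 2 (attained at k = 0)
  C[0][1] = min over k of (A[0][0] + B[0][1] = -2 + 4 = 2, A[0][1] + B[1][1] = -2 + 1 = -1) = -1 (attained at k = 1)
  C[1][0] = min over k of (A[1][0] + B[0][0] = -4 + 4 = 0, A[1][1] + B[1][0] = -4 + 6 = 2) = 0 (attained at k = 0)
  C[1][1] = min over k of (A[1][0] + B[0][1] = -4 + 4 = 0, A[1][1] + B[1][1] = -4 + 1 = -3) = -3 (attained at k = 1)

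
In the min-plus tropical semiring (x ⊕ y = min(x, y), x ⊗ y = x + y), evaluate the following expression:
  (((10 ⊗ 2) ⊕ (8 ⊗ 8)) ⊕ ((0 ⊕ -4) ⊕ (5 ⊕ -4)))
(((10 ⊗ 2) ⊕ (8 ⊗ 8)) ⊕ ((0 ⊕ -4) ⊕ (5 ⊕ -4))) = -4

Expand innermost to outermost. Recall ⊕ takes the minimum of its arguments and ⊗ takes their sum. Working out the expression (((10 ⊗ 2) ⊕ (8 ⊗ 8)) ⊕ ((0 ⊕ -4) ⊕ (5 ⊕ -4))) gives -4.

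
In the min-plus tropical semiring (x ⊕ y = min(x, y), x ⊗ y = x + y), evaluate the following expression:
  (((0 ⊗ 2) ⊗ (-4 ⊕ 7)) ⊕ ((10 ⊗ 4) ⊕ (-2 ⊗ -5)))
(((0 ⊗ 2) ⊗ (-4 ⊕ 7)) ⊕ ((10 ⊗ 4) ⊕ (-2 ⊗ -5))) = -7

Expand innermost to outermost. Recall ⊕ takes the minimum of its arguments and ⊗ takes their sum. Working out the expression (((0 ⊗ 2) ⊗ (-4 ⊕ 7)) ⊕ ((10 ⊗ 4) ⊕ (-2 ⊗ -5))) gives -7.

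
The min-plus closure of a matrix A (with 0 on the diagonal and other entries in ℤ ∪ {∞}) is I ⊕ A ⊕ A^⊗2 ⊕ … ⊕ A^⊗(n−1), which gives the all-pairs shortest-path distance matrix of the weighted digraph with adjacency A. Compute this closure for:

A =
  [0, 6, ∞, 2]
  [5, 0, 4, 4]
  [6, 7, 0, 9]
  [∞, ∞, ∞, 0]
Closure =
  [0, 6, 10, 2]
  [5, 0, 4, 4]
  [6, 7, 0, 8]
  [∞, ∞, ∞, 0]

This is the Floyd-Warshall all-pairs shortest-path computation. For each intermediate vertex k = 0, 1, …, 3, update dist[i][j] ← min(dist[i][j], dist[i][k] + dist[k][j]). The final matrix gives, for each (i, j), the minimum total weight of any directed path from i to j (possibly empty when i = j).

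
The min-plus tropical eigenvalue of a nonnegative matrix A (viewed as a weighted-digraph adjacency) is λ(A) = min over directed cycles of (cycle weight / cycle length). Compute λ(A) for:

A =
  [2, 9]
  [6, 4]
λ(A) = 2

Enumerate directed cycles and compute their means (weight / length). Sample:
  cycle 0 → 0: weight = 2, length = 1, mean = 2/1 ≈ 2.000
  cycle 1 → 1: weight = 4, length = 1, mean = 4/1 ≈ 4.000
  cycle 0 → 1 → 0: weight = 15, length = 2, mean = 15/2 ≈ 7.500
  cycle 1 → 0 → 1: weight = 15, length = 2, mean = 15/2 ≈ 7.500
Minimum mean = 2.000, attained e.g. along the cycle 0 → 0 with weight 2 and length 1. So λ(A) = 2/1 = 2.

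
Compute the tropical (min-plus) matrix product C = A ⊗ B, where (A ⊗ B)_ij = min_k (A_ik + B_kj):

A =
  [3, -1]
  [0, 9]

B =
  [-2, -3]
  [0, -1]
A ⊗ B =
  [-1, -2]
  [-2, -3]

Apply the min-plus product entry-by-entry:
  C[0][0] = min over k of (A[0][0] + B[0][0] = 3 + -2 = 1, A[0][1] + B[1][0] = -1 + 0 = -1) = -1 (attained at k = 1)
  C[0][1] = min over k of (A[0][0] + B[0][1] = 3 + -3 = 0, A[0][1] + B[1][1] = -1 + -1 = -2) = -2 (attained at k = 1)
  C[1][0] = min over k of (A[1][0] + B[0][0] = 0 + -2 = -2, A[1][1] + B[1][0] = 9 + 0 = 9) = -2 (attained at k = 0)
  C[1][1] = min over k of (A[1][0] + B[0][1] = 0 + -3 = -3, A[1][1] + B[1][1] = 9 + -1 = 8) = -3 (attained at k = 0)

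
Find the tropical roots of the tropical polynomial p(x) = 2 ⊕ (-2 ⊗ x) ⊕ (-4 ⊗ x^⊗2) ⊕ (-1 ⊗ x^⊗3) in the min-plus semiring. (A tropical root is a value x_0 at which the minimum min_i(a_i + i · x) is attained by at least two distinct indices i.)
Roots: {-3, 2, 4}

Each tropical root is a break point of the lower envelope of the lines y = a_i + i · x (there are 4 lines, with slopes 0, 1, ..., 3). Only the lines that attain the minimum somewhere contribute to roots; other lines are dominated. Here the surviving (envelope) indices are i = 3, i = 2, i = 1, i = 0.
Intersections between consecutive envelope lines give the roots: for adjacent envelope indices i < j the intersection is x = (a_i − a_j) / (j − i). Reading off the sorted break points: {-3, 2, 4}.
Verification: at each break x_0, at least two indices attain the minimum of min_i(a_i + i · x_0).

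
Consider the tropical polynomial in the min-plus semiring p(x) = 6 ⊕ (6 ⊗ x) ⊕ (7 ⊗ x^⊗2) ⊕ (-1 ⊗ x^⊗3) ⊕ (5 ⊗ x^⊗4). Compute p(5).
p(5) = 6

A tropical monomial a ⊗ x^⊗i evaluates to a + i · x. Evaluating each term at x = 5:
  Term 0 contributes 6 + 0 · 5 = 6
  Term 1 contributes 6 + 1 · 5 = 11
  Term 2 contributes 7 + 2 · 5 = 17
  Term 3 contributes -1 + 3 · 5 = 14
  Term 4 contributes 5 + 4 · 5 = 25
p(5) = ⊕ of these = min[6, 11, 17, 14, 25] = 6.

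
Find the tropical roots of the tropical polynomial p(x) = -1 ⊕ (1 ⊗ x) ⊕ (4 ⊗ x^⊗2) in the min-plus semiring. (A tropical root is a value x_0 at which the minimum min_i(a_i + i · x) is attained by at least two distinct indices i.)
Roots: {-3, -2}

Each tropical root is a break point of the lower envelope of the lines y = a_i + i · x (there are 3 lines, with slopes 0, 1, ..., 2). Only the lines that attain the minimum somewhere contribute to roots; other lines are dominated. Here the surviving (envelope) indices are i = 2, i = 1, i = 0.
Intersections between consecutive envelope lines give the roots: for adjacent envelope indices i < j the intersection is x = (a_i − a_j) / (j − i). Reading off the sorted break points: {-3, -2}.
Verification: at each break x_0, at least two indices attain the minimum of min_i(a_i + i · x_0).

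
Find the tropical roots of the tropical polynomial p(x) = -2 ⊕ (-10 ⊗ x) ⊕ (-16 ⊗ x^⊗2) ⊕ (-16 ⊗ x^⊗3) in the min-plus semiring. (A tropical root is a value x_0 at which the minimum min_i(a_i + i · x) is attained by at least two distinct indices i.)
Roots: {0, 6, 8}

Each tropical root is a break point of the lower envelope of the lines y = a_i + i · x (there are 4 lines, with slopes 0, 1, ..., 3). Only the lines that attain the minimum somewhere contribute to roots; other lines are dominated. Here the surviving (envelope) indices are i = 3, i = 2, i = 1, i = 0.
Intersections between consecutive envelope lines give the roots: for adjacent envelope indices i < j the intersection is x = (a_i − a_j) / (j − i). Reading off the sorted break points: {0, 6, 8}.
Verification: at each break x_0, at least two indices attain the minimum of min_i(a_i + i · x_0).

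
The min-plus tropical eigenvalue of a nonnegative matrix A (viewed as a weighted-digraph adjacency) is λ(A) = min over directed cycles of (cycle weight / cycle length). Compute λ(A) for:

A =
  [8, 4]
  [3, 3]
λ(A) = 3

Enumerate directed cycles and compute their means (weight / length). Sample:
  cycle 0 → 0: weight = 8, length = 1, mean = 8/1 ≈ 8.000
  cycle 1 → 1: weight = 3, length = 1, mean = 3/1 ≈ 3.000
  cycle 0 → 1 → 0: weight = 7, length = 2, mean = 7/2 ≈ 3.500
  cycle 1 → 0 → 1: weight = 7, length = 2, mean = 7/2 ≈ 3.500
Minimum mean = 3.000, attained e.g. along the cycle 1 → 1 with weight 3 and length 1. So λ(A) = 3/1 = 3.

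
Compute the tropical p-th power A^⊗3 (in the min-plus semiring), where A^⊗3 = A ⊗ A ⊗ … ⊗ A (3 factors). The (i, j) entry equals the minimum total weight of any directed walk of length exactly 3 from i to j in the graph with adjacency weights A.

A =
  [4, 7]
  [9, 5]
A^⊗3 =
  [12, 15]
  [17, 15]

Each entry (A^⊗3)_ij equals the minimum over all length-3 walks i = v_0 → v_1 → … → v_3 = j of Σ_t A[v_t][v_{t+1}]. For example, for (i, j) = (0, 1) we minimise over 4 possible intermediate vertex sequences; the minimum is 15, attained along the walk 0 → 0 → 0 → 1.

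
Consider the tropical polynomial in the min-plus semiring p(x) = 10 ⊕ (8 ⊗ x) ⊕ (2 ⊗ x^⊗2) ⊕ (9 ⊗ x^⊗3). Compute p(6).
p(6) = 10

A tropical monomial a ⊗ x^⊗i evaluates to a + i · x. Evaluating each term at x = 6:
  Term 0 contributes 10 + 0 · 6 = 10
  Term 1 contributes 8 + 1 · 6 = 14
  Term 2 contributes 2 + 2 · 6 = 14
  Term 3 contributes 9 + 3 · 6 = 27
p(6) = ⊕ of these = min[10, 14, 14, 27] = 10.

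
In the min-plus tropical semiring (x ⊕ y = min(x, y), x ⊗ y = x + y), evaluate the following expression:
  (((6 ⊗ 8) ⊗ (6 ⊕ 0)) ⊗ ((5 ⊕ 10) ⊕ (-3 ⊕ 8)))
(((6 ⊗ 8) ⊗ (6 ⊕ 0)) ⊗ ((5 ⊕ 10) ⊕ (-3 ⊕ 8))) = 11

Expand innermost to outermost. Recall ⊕ takes the minimum of its arguments and ⊗ takes their sum. Working out the expression (((6 ⊗ 8) ⊗ (6 ⊕ 0)) ⊗ ((5 ⊕ 10) ⊕ (-3 ⊕ 8))) gives 11.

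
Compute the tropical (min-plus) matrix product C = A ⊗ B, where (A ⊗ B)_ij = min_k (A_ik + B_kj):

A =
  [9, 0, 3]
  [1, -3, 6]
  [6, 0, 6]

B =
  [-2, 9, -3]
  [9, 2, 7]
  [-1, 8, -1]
A ⊗ B =
  [2, 2, 2]
  [-1, -1, -2]
  [4, 2, 3]

Apply the min-plus product entry-by-entry:
  C[0][0] = min over k of (A[0][0] + B[0][0] = 9 + -2 = 7, A[0][1] + B[1][0] = 0 + 9 = 9, A[0][2] + B[2][0] = 3 + -1 = 2) = 2 (attained at k = 2)
  C[0][1] = min over k of (A[0][0] + B[0][1] = 9 + 9 = 18, A[0][1] + B[1][1] = 0 + 2 = 2, A[0][2] + B[2][1] = 3 + 8 = 11) = 2 (attained at k = 1)
  C[0][2] = min over k of (A[0][0] + B[0][2] = 9 + -3 = 6, A[0][1] + B[1][2] = 0 + 7 = 7, A[0][2] + B[2][2] = 3 + -1 = 2) = 2 (attained at k = 2)
  C[1][0] = min over k of (A[1][0] + B[0][0] = 1 + -2 = -1, A[1][1] + B[1][0] = -3 + 9 = 6, A[1][2] + B[2][0] = 6 + -1 = 5) = -1 (attained at k = 0)
  C[1][1] = min over k of (A[1][0] + B[0][1] = 1 + 9 = 10, A[1][1] + B[1][1] = -3 + 2 = -1, A[1][2] + B[2][1] = 6 + 8 = 14) = -1 (attained at k = 1)
  C[1][2] = min over k of (A[1][0] + B[0][2] = 1 + -3 = -2, A[1][1] + B[1][2] = -3 + 7 = 4, A[1][2] + B[2][2] = 6 + -1 = 5) = -2 (attained at k = 0)
  C[2][0] = min over k of (A[2][0] + B[0][0] = 6 + -2 = 4, A[2][1] + B[1][0] = 0 + 9 = 9, A[2][2] + B[2][0] = 6 + -1 = 5) = 4 (attained at k = 0)
  C[2][1] = min over k of (A[2][0] + B[0][1] = 6 + 9 = 15, A[2][1] + B[1][1] = 0 + 2 = 2, A[2][2] + B[2][1] = 6 + 8 = 14) = 2 (attained at k = 1)
  C[2][2] = min over k of (A[2][0] + B[0][2] = 6 + -3 = 3, A[2][1] + B[1][2] = 0 + 7 = 7, A[2][2] + B[2][2] = 6 + -1 = 5) = 3 (attained at k = 0)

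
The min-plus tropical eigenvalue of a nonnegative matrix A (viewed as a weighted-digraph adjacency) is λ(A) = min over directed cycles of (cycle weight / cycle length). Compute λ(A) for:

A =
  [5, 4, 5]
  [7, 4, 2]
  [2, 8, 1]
λ(A) = 1

Enumerate directed cycles and compute their means (weight / length). Sample:
  cycle 0 → 0: weight = 5, length = 1, mean = 5/1 ≈ 5.000
  cycle 1 → 1: weight = 4, length = 1, mean = 4/1 ≈ 4.000
  cycle 2 → 2: weight = 1, length = 1, mean = 1/1 ≈ 1.000
  cycle 0 → 1 → 0: weight = 11, length = 2, mean = 11/2 ≈ 5.500
  cycle 0 → 2 → 0: weight = 7, length = 2, mean = 7/2 ≈ 3.500
  cycle 1 → 0 → 1: weight = 11, length = 2, mean = 11/2 ≈ 5.500
Minimum mean = 1.000, attained e.g. along the cycle 2 → 2 with weight 1 and length 1. So λ(A) = 1/1 = 1.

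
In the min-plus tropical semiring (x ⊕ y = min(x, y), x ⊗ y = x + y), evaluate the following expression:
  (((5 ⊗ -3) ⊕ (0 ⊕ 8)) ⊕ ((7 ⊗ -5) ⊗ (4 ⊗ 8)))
(((5 ⊗ -3) ⊕ (0 ⊕ 8)) ⊕ ((7 ⊗ -5) ⊗ (4 ⊗ 8))) = 0

Expand innermost to outermost. Recall ⊕ takes the minimum of its arguments and ⊗ takes their sum. Working out the expression (((5 ⊗ -3) ⊕ (0 ⊕ 8)) ⊕ ((7 ⊗ -5) ⊗ (4 ⊗ 8))) gives 0.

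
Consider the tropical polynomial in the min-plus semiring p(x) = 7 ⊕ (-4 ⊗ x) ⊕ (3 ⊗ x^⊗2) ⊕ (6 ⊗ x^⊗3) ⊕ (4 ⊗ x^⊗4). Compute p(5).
p(5) = 1

A tropical monomial a ⊗ x^⊗i evaluates to a + i · x. Evaluating each term at x = 5:
  Term 0 contributes 7 + 0 · 5 = 7
  Term 1 contributes -4 + 1 · 5 = 1
  Term 2 contributes 3 + 2 · 5 = 13
  Term 3 contributes 6 + 3 · 5 = 21
  Term 4 contributes 4 + 4 · 5 = 24
p(5) = ⊕ of these = min[7, 1, 13, 21, 24] = 1.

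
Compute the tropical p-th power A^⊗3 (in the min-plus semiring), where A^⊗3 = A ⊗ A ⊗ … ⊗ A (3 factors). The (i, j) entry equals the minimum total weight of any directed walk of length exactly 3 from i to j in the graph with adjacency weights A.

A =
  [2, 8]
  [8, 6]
A^⊗3 =
  [6, 12]
  [12, 18]

Each entry (A^⊗3)_ij equals the minimum over all length-3 walks i = v_0 → v_1 → … → v_3 = j of Σ_t A[v_t][v_{t+1}]. For example, for (i, j) = (0, 1) we minimise over 4 possible intermediate vertex sequences; the minimum is 12, attained along the walk 0 → 0 → 0 → 1.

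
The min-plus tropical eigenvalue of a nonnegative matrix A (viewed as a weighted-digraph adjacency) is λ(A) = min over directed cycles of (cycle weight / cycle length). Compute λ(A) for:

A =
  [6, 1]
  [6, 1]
λ(A) = 1

Enumerate directed cycles and compute their means (weight / length). Sample:
  cycle 0 → 0: weight = 6, length = 1, mean = 6/1 ≈ 6.000
  cycle 1 → 1: weight = 1, length = 1, mean = 1/1 ≈ 1.000
  cycle 0 → 1 → 0: weight = 7, length = 2, mean = 7/2 ≈ 3.500
  cycle 1 → 0 → 1: weight = 7, length = 2, mean = 7/2 ≈ 3.500
Minimum mean = 1.000, attained e.g. along the cycle 1 → 1 with weight 1 and length 1. So λ(A) = 1/1 = 1.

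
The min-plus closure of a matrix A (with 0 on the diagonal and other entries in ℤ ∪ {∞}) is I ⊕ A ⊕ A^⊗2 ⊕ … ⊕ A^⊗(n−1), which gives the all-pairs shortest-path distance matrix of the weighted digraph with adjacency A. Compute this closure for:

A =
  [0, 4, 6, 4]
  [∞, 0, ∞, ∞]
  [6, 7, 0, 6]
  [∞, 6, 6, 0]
Closure =
  [0, 4, 6, 4]
  [∞, 0, ∞, ∞]
  [6, 7, 0, 6]
  [12, 6, 6, 0]

This is the Floyd-Warshall all-pairs shortest-path computation. For each intermediate vertex k = 0, 1, …, 3, update dist[i][j] ← min(dist[i][j], dist[i][k] + dist[k][j]). The final matrix gives, for each (i, j), the minimum total weight of any directed path from i to j (possibly empty when i = j).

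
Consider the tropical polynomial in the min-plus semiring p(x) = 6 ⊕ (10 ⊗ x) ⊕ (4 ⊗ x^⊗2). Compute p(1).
p(1) = 6

A tropical monomial a ⊗ x^⊗i evaluates to a + i · x. Evaluating each term at x = 1:
  Term 0 contributes 6 + 0 · 1 = 6
  Term 1 contributes 10 + 1 · 1 = 11
  Term 2 contributes 4 + 2 · 1 = 6
p(1) = ⊕ of these = min[6, 11, 6] = 6.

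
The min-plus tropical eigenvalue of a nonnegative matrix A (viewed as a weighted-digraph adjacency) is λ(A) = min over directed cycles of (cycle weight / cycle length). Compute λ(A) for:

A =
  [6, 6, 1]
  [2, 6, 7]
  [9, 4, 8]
λ(A) = 7/3

Enumerate directed cycles and compute their means (weight / length). Sample:
  cycle 0 → 0: weight = 6, length = 1, mean = 6/1 ≈ 6.000
  cycle 1 → 1: weight = 6, length = 1, mean = 6/1 ≈ 6.000
  cycle 2 → 2: weight = 8, length = 1, mean = 8/1 ≈ 8.000
  cycle 0 → 1 → 0: weight = 8, length = 2, mean = 8/2 ≈ 4.000
  cycle 0 → 2 → 0: weight = 10, length = 2, mean = 10/2 ≈ 5.000
  cycle 1 → 0 → 1: weight = 8, length = 2, mean = 8/2 ≈ 4.000
Minimum mean = 2.333, attained e.g. along the cycle 0 → 2 → 1 → 0 with weight 7 and length 3. So λ(A) = 7/3 = 7/3.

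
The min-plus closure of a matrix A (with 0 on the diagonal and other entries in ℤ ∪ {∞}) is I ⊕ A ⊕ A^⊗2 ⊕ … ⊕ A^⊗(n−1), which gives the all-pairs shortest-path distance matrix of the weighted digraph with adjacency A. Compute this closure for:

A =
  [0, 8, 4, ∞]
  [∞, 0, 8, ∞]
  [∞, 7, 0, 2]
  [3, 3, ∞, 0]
Closure =
  [0, 8, 4, 6]
  [13, 0, 8, 10]
  [5, 5, 0, 2]
  [3, 3, 7, 0]

This is the Floyd-Warshall all-pairs shortest-path computation. For each intermediate vertex k = 0, 1, …, 3, update dist[i][j] ← min(dist[i][j], dist[i][k] + dist[k][j]). The final matrix gives, for each (i, j), the minimum total weight of any directed path from i to j (possibly empty when i = j).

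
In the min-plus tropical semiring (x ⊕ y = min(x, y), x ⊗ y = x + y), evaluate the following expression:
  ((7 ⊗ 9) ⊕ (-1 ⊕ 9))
((7 ⊗ 9) ⊕ (-1 ⊕ 9)) = -1

Expand innermost to outermost. Recall ⊕ takes the minimum of its arguments and ⊗ takes their sum. Working out the expression ((7 ⊗ 9) ⊕ (-1 ⊕ 9)) gives -1.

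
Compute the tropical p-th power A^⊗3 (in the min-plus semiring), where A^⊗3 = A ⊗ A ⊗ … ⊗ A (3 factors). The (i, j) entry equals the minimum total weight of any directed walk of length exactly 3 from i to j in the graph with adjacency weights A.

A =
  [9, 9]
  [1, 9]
A^⊗3 =
  [19, 19]
  [11, 19]

Each entry (A^⊗3)_ij equals the minimum over all length-3 walks i = v_0 → v_1 → … → v_3 = j of Σ_t A[v_t][v_{t+1}]. For example, for (i, j) = (0, 1) we minimise over 4 possible intermediate vertex sequences; the minimum is 19, attained along the walk 0 → 1 → 0 → 1.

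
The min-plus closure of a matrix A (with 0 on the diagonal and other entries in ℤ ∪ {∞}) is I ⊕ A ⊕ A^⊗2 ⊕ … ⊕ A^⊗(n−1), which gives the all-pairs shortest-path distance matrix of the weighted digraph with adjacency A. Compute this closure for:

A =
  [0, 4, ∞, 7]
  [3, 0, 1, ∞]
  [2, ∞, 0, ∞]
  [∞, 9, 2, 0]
Closure =
  [0, 4, 5, 7]
  [3, 0, 1, 10]
  [2, 6, 0, 9]
  [4, 8, 2, 0]

This is the Floyd-Warshall all-pairs shortest-path computation. For each intermediate vertex k = 0, 1, …, 3, update dist[i][j] ← min(dist[i][j], dist[i][k] + dist[k][j]). The final matrix gives, for each (i, j), the minimum total weight of any directed path from i to j (possibly empty when i = j).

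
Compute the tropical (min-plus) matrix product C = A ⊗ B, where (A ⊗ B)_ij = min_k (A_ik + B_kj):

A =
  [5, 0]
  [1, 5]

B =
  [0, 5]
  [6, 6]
A ⊗ B =
  [5, 6]
  [1, 6]

Apply the min-plus product entry-by-entry:
  C[0][0] = min over k of (A[0][0] + B[0][0] = 5 + 0 = 5, A[0][1] + B[1][0] = 0 + 6 = 6) = 5 (attained at k = 0)
  C[0][1] = min over k of (A[0][0] + B[0][1] = 5 + 5 = 10, A[0][1] + B[1][1] = 0 + 6 = 6) = 6 (attained at k = 1)
  C[1][0] = min over k of (A[1][0] + B[0][0] = 1 + 0 = 1, A[1][1] + B[1][0] = 5 + 6 = 11) = 1 (attained at k = 0)
  C[1][1] = min over k of (A[1][0] + B[0][1] = 1 + 5 = 6, A[1][1] + B[1][1] = 5 + 6 = 11) = 6 (attained at k = 0)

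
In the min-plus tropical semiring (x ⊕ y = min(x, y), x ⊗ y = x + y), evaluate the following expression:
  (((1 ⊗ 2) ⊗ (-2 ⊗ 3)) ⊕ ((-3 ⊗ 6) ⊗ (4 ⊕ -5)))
(((1 ⊗ 2) ⊗ (-2 ⊗ 3)) ⊕ ((-3 ⊗ 6) ⊗ (4 ⊕ -5))) = -2

Expand innermost to outermost. Recall ⊕ takes the minimum of its arguments and ⊗ takes their sum. Working out the expression (((1 ⊗ 2) ⊗ (-2 ⊗ 3)) ⊕ ((-3 ⊗ 6) ⊗ (4 ⊕ -5))) gives -2.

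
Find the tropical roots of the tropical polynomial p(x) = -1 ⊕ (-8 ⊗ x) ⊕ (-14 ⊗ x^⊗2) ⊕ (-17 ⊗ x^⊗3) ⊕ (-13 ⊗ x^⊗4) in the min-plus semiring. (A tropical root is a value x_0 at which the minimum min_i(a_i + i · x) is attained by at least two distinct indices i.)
Roots: {-4, 3, 6, 7}

Each tropical root is a break point of the lower envelope of the lines y = a_i + i · x (there are 5 lines, with slopes 0, 1, ..., 4). Only the lines that attain the minimum somewhere contribute to roots; other lines are dominated. Here the surviving (envelope) indices are i = 4, i = 3, i = 2, i = 1, i = 0.
Intersections between consecutive envelope lines give the roots: for adjacent envelope indices i < j the intersection is x = (a_i − a_j) / (j − i). Reading off the sorted break points: {-4, 3, 6, 7}.
Verification: at each break x_0, at least two indices attain the minimum of min_i(a_i + i · x_0).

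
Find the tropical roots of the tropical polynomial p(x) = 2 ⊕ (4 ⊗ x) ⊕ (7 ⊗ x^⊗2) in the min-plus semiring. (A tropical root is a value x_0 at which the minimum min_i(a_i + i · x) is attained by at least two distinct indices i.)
Roots: {-3, -2}

Each tropical root is a break point of the lower envelope of the lines y = a_i + i · x (there are 3 lines, with slopes 0, 1, ..., 2). Only the lines that attain the minimum somewhere contribute to roots; other lines are dominated. Here the surviving (envelope) indices are i = 2, i = 1, i = 0.
Intersections between consecutive envelope lines give the roots: for adjacent envelope indices i < j the intersection is x = (a_i − a_j) / (j − i). Reading off the sorted break points: {-3, -2}.
Verification: at each break x_0, at least two indices attain the minimum of min_i(a_i + i · x_0).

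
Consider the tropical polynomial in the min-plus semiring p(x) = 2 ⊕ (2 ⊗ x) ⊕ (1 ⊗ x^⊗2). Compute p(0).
p(0) = 1

A tropical monomial a ⊗ x^⊗i evaluates to a + i · x. Evaluating each term at x = 0:
  Term 0 contributes 2 + 0 · 0 = 2
  Term 1 contributes 2 + 1 · 0 = 2
  Term 2 contributes 1 + 2 · 0 = 1
p(0) = ⊕ of these = min[2, 2, 1] = 1.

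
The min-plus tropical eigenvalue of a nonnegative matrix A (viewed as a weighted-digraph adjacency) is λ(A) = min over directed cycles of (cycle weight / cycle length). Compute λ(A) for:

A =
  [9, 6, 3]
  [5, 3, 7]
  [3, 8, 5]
λ(A) = 3

Enumerate directed cycles and compute their means (weight / length). Sample:
  cycle 0 → 0: weight = 9, length = 1, mean = 9/1 ≈ 9.000
  cycle 1 → 1: weight = 3, length = 1, mean = 3/1 ≈ 3.000
  cycle 2 → 2: weight = 5, length = 1, mean = 5/1 ≈ 5.000
  cycle 0 → 1 → 0: weight = 11, length = 2, mean = 11/2 ≈ 5.500
  cycle 0 → 2 → 0: weight = 6, length = 2, mean = 6/2 ≈ 3.000
  cycle 1 → 0 → 1: weight = 11, length = 2, mean = 11/2 ≈ 5.500
Minimum mean = 3.000, attained e.g. along the cycle 1 → 1 with weight 3 and length 1. So λ(A) = 3/1 = 3.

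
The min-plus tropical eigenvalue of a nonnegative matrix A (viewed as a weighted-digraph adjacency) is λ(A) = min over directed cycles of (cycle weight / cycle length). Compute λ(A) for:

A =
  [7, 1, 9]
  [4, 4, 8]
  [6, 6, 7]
λ(A) = 5/2

Enumerate directed cycles and compute their means (weight / length). Sample:
  cycle 0 → 0: weight = 7, length = 1, mean = 7/1 ≈ 7.000
  cycle 1 → 1: weight = 4, length = 1, mean = 4/1 ≈ 4.000
  cycle 2 → 2: weight = 7, length = 1, mean = 7/1 ≈ 7.000
  cycle 0 → 1 → 0: weight = 5, length = 2, mean = 5/2 ≈ 2.500
  cycle 0 → 2 → 0: weight = 15, length = 2, mean = 15/2 ≈ 7.500
  cycle 1 → 0 → 1: weight = 5, length = 2, mean = 5/2 ≈ 2.500
Minimum mean = 2.500, attained e.g. along the cycle 0 → 1 → 0 with weight 5 and length 2. So λ(A) = 5/2 = 5/2.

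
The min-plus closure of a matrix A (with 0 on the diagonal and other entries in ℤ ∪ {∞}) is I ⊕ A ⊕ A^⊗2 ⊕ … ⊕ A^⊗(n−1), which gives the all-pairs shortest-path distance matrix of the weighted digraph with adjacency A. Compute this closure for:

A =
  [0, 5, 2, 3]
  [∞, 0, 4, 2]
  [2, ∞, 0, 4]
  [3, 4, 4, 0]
Closure =
  [0, 5, 2, 3]
  [5, 0, 4, 2]
  [2, 7, 0, 4]
  [3, 4, 4, 0]

This is the Floyd-Warshall all-pairs shortest-path computation. For each intermediate vertex k = 0, 1, …, 3, update dist[i][j] ← min(dist[i][j], dist[i][k] + dist[k][j]). The final matrix gives, for each (i, j), the minimum total weight of any directed path from i to j (possibly empty when i = j).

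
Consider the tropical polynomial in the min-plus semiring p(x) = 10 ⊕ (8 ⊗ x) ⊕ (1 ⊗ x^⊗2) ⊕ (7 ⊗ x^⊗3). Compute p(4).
p(4) = 9

A tropical monomial a ⊗ x^⊗i evaluates to a + i · x. Evaluating each term at x = 4:
  Term 0 contributes 10 + 0 · 4 = 10
  Term 1 contributes 8 + 1 · 4 = 12
  Term 2 contributes 1 + 2 · 4 = 9
  Term 3 contributes 7 + 3 · 4 = 19
p(4) = ⊕ of these = min[10, 12, 9, 19] = 9.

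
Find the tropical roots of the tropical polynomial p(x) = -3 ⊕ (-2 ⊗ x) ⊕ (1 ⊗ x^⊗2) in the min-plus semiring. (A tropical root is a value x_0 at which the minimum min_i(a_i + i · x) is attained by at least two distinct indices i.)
Roots: {-3, -1}

Each tropical root is a break point of the lower envelope of the lines y = a_i + i · x (there are 3 lines, with slopes 0, 1, ..., 2). Only the lines that attain the minimum somewhere contribute to roots; other lines are dominated. Here the surviving (envelope) indices are i = 2, i = 1, i = 0.
Intersections between consecutive envelope lines give the roots: for adjacent envelope indices i < j the intersection is x = (a_i − a_j) / (j − i). Reading off the sorted break points: {-3, -1}.
Verification: at each break x_0, at least two indices attain the minimum of min_i(a_i + i · x_0).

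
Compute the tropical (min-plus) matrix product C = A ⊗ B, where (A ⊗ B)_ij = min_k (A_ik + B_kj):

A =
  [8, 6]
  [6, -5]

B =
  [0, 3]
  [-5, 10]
A ⊗ B =
  [1, 11]
  [-10, 5]

Apply the min-plus product entry-by-entry:
  C[0][0] = min over k of (A[0][0] + B[0][0] = 8 + 0 = 8, A[0][1] + B[1][0] = 6 + -5 = 1) = 1 (attained at k = 1)
  C[0][1] = min over k of (A[0][0] + B[0][1] = 8 + 3 = 11, A[0][1] + B[1][1] = 6 + 10 = 16) = 11 (attained at k = 0)
  C[1][0] = min over k of (A[1][0] + B[0][0] = 6 + 0 = 6, A[1][1] + B[1][0] = -5 + -5 = -10) = -10 (attained at k = 1)
  C[1][1] = min over k of (A[1][0] + B[0][1] = 6 + 3 = 9, A[1][1] + B[1][1] = -5 + 10 = 5) = 5 (attained at k = 1)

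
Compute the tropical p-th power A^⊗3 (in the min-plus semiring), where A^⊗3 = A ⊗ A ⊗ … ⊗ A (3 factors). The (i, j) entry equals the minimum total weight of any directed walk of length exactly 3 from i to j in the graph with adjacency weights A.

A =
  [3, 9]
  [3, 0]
A^⊗3 =
  [9, 9]
  [3, 0]

Each entry (A^⊗3)_ij equals the minimum over all length-3 walks i = v_0 → v_1 → … → v_3 = j of Σ_t A[v_t][v_{t+1}]. For example, for (i, j) = (0, 1) we minimise over 4 possible intermediate vertex sequences; the minimum is 9, attained along the walk 0 → 1 → 1 → 1.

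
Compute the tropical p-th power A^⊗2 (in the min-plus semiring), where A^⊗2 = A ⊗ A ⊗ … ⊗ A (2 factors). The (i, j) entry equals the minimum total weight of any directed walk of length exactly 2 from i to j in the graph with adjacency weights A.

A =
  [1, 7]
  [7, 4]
A^⊗2 =
  [2, 8]
  [8, 8]

Each entry (A^⊗2)_ij equals the minimum over all length-2 walks i = v_0 → v_1 → … → v_2 = j of Σ_t A[v_t][v_{t+1}]. For example, for (i, j) = (0, 1) we minimise over 2 possible intermediate vertex sequences; the minimum is 8, attained along the walk 0 → 0 → 1.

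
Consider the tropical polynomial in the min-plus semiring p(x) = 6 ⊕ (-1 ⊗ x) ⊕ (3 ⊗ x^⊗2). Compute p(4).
p(4) = 3

A tropical monomial a ⊗ x^⊗i evaluates to a + i · x. Evaluating each term at x = 4:
  Term 0 contributes 6 + 0 · 4 = 6
  Term 1 contributes -1 + 1 · 4 = 3
  Term 2 contributes 3 + 2 · 4 = 11
p(4) = ⊕ of these = min[6, 3, 11] = 3.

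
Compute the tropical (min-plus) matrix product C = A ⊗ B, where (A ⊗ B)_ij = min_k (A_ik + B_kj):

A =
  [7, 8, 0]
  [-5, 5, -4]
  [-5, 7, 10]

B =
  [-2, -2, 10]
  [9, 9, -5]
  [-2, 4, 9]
A ⊗ B =
  [-2, 4, 3]
  [-7, -7, 0]
  [-7, -7, 2]

Apply the min-plus product entry-by-entry:
  C[0][0] = min over k of (A[0][0] + B[0][0] = 7 + -2 = 5, A[0][1] + B[1][0] = 8 + 9 = 17, A[0][2] + B[2][0] = 0 + -2 = -2) = -2 (attained at k = 2)
  C[0][1] = min over k of (A[0][0] + B[0][1] = 7 + -2 = 5, A[0][1] + B[1][1] = 8 + 9 = 17, A[0][2] + B[2][1] = 0 + 4 = 4) = 4 (attained at k = 2)
  C[0][2] = min over k of (A[0][0] + B[0][2] = 7 + 10 = 17, A[0][1] + B[1][2] = 8 + -5 = 3, A[0][2] + B[2][2] = 0 + 9 = 9) = 3 (attained at k = 1)
  C[1][0] = min over k of (A[1][0] + B[0][0] = -5 + -2 = -7, A[1][1] + B[1][0] = 5 + 9 = 14, A[1][2] + B[2][0] = -4 + -2 = -6) = -7 (attained at k = 0)
  C[1][1] = min over k of (A[1][0] + B[0][1] = -5 + -2 = -7, A[1][1] + B[1][1] = 5 + 9 = 14, A[1][2] + B[2][1] = -4 + 4 = 0) = -7 (attained at k = 0)
  C[1][2] = min over k of (A[1][0] + B[0][2] = -5 + 10 = 5, A[1][1] + B[1][2] = 5 + -5 = 0, A[1][2] + B[2][2] = -4 + 9 = 5) = 0 (attained at k = 1)
  C[2][0] = min over k of (A[2][0] + B[0][0] = -5 + -2 = -7, A[2][1] + B[1][0] = 7 + 9 = 16, A[2][2] + B[2][0] = 10 + -2 = 8) = -7 (attained at k = 0)
  C[2][1] = min over k of (A[2][0] + B[0][1] = -5 + -2 = -7, A[2][1] + B[1][1] = 7 + 9 = 16, A[2][2] + B[2][1] = 10 + 4 = 14) = -7 (attained at k = 0)
  C[2][2] = min over k of (A[2][0] + B[0][2] = -5 + 10 = 5, A[2][1] + B[1][2] = 7 + -5 = 2, A[2][2] + B[2][2] = 10 + 9 = 19) = 2 (attained at k = 1)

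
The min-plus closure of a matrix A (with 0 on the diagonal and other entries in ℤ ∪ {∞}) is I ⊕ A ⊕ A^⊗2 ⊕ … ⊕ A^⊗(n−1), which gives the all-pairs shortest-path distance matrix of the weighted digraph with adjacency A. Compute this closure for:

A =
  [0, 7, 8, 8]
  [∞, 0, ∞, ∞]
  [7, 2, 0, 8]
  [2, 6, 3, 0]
Closure =
  [0, 7, 8, 8]
  [∞, 0, ∞, ∞]
  [7, 2, 0, 8]
  [2, 5, 3, 0]

This is the Floyd-Warshall all-pairs shortest-path computation. For each intermediate vertex k = 0, 1, …, 3, update dist[i][j] ← min(dist[i][j], dist[i][k] + dist[k][j]). The final matrix gives, for each (i, j), the minimum total weight of any directed path from i to j (possibly empty when i = j).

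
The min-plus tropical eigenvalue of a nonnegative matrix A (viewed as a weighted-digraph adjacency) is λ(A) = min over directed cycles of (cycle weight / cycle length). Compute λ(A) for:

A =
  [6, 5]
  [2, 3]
λ(A) = 3

Enumerate directed cycles and compute their means (weight / length). Sample:
  cycle 0 → 0: weight = 6, length = 1, mean = 6/1 ≈ 6.000
  cycle 1 → 1: weight = 3, length = 1, mean = 3/1 ≈ 3.000
  cycle 0 → 1 → 0: weight = 7, length = 2, mean = 7/2 ≈ 3.500
  cycle 1 → 0 → 1: weight = 7, length = 2, mean = 7/2 ≈ 3.500
Minimum mean = 3.000, attained e.g. along the cycle 1 → 1 with weight 3 and length 1. So λ(A) = 3/1 = 3.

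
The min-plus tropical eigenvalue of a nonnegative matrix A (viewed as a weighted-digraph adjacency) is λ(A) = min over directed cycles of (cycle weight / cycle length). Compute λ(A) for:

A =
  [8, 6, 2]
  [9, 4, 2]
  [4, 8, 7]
λ(A) = 3

Enumerate directed cycles and compute their means (weight / length). Sample:
  cycle 0 → 0: weight = 8, length = 1, mean = 8/1 ≈ 8.000
  cycle 1 → 1: weight = 4, length = 1, mean = 4/1 ≈ 4.000
  cycle 2 → 2: weight = 7, length = 1, mean = 7/1 ≈ 7.000
  cycle 0 → 1 → 0: weight = 15, length = 2, mean = 15/2 ≈ 7.500
  cycle 0 → 2 → 0: weight = 6, length = 2, mean = 6/2 ≈ 3.000
  cycle 1 → 0 → 1: weight = 15, length = 2, mean = 15/2 ≈ 7.500
Minimum mean = 3.000, attained e.g. along the cycle 0 → 2 → 0 with weight 6 and length 2. So λ(A) = 6/2 = 3.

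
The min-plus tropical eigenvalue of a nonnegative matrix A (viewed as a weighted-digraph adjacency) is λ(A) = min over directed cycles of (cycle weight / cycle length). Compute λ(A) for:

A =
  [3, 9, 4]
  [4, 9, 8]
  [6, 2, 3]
λ(A) = 3

Enumerate directed cycles and compute their means (weight / length). Sample:
  cycle 0 → 0: weight = 3, length = 1, mean = 3/1 ≈ 3.000
  cycle 1 → 1: weight = 9, length = 1, mean = 9/1 ≈ 9.000
  cycle 2 → 2: weight = 3, length = 1, mean = 3/1 ≈ 3.000
  cycle 0 → 1 → 0: weight = 13, length = 2, mean = 13/2 ≈ 6.500
  cycle 0 → 2 → 0: weight = 10, length = 2, mean = 10/2 ≈ 5.000
  cycle 1 → 0 → 1: weight = 13, length = 2, mean = 13/2 ≈ 6.500
Minimum mean = 3.000, attained e.g. along the cycle 0 → 0 with weight 3 and length 1. So λ(A) = 3/1 = 3.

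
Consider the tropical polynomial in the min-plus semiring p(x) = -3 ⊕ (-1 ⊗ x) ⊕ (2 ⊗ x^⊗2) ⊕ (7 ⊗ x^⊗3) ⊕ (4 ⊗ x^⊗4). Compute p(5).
p(5) = -3

A tropical monomial a ⊗ x^⊗i evaluates to a + i · x. Evaluating each term at x = 5:
  Term 0 contributes -3 + 0 · 5 = -3
  Term 1 contributes -1 + 1 · 5 = 4
  Term 2 contributes 2 + 2 · 5 = 12
  Term 3 contributes 7 + 3 · 5 = 22
  Term 4 contributes 4 + 4 · 5 = 24
p(5) = ⊕ of these = min[-3, 4, 12, 22, 24] = -3.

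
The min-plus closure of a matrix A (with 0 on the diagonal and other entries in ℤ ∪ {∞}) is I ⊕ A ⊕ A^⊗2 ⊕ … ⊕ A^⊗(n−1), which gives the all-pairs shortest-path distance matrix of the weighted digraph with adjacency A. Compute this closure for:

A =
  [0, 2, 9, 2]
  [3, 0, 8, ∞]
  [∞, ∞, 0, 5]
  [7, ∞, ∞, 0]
Closure =
  [0, 2, 9, 2]
  [3, 0, 8, 5]
  [12, 14, 0, 5]
  [7, 9, 16, 0]

This is the Floyd-Warshall all-pairs shortest-path computation. For each intermediate vertex k = 0, 1, …, 3, update dist[i][j] ← min(dist[i][j], dist[i][k] + dist[k][j]). The final matrix gives, for each (i, j), the minimum total weight of any directed path from i to j (possibly empty when i = j).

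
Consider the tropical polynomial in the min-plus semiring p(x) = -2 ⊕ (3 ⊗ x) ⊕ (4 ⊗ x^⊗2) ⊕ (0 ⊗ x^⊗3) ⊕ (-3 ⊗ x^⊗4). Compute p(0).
p(0) = -3

A tropical monomial a ⊗ x^⊗i evaluates to a + i · x. Evaluating each term at x = 0:
  Term 0 contributes -2 + 0 · 0 = -2
  Term 1 contributes 3 + 1 · 0 = 3
  Term 2 contributes 4 + 2 · 0 = 4
  Term 3 contributes 0 + 3 · 0 = 0
  Term 4 contributes -3 + 4 · 0 = -3
p(0) = ⊕ of these = min[-2, 3, 4, 0, -3] = -3.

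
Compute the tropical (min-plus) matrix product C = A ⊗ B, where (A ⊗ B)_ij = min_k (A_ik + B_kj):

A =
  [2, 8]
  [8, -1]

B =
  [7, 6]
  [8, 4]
A ⊗ B =
  [9, 8]
  [7, 3]

Apply the min-plus product entry-by-entry:
  C[0][0] = min over k of (A[0][0] + B[0][0] = 2 + 7 = 9, A[0][1] + B[1][0] = 8 + 8 = 16) = 9 (attained at k = 0)
  C[0][1] = min over k of (A[0][0] + B[0][1] = 2 + 6 = 8, A[0][1] + B[1][1] = 8 + 4 = 12) = 8 (attained at k = 0)
  C[1][0] = min over k of (A[1][0] + B[0][0] = 8 + 7 = 15, A[1][1] + B[1][0] = -1 + 8 = 7) = 7 (attained at k = 1)
  C[1][1] = min over k of (A[1][0] + B[0][1] = 8 + 6 = 14, A[1][1] + B[1][1] = -1 + 4 = 3) = 3 (attained at k = 1)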